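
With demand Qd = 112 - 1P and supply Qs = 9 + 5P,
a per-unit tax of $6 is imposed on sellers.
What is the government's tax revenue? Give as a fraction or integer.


With tax on sellers, new supply: Qs' = 9 + 5(P - 6)
= 5P - 21
New equilibrium quantity:
Q_new = 539/6
Tax revenue = tax * Q_new = 6 * 539/6 = 539

539


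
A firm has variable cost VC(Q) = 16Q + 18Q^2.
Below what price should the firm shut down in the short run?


AVC(Q) = VC(Q)/Q = 16 + 18Q
AVC is increasing in Q, so minimum AVC is at Q -> 0+.
Min AVC = 16
The firm should shut down if P < 16.

16


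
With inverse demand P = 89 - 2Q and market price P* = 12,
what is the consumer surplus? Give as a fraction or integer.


Maximum willingness to pay (at Q=0): P_max = 89
Quantity demanded at P* = 12:
Q* = (89 - 12)/2 = 77/2
CS = (1/2) * Q* * (P_max - P*)
CS = (1/2) * 77/2 * (89 - 12)
CS = (1/2) * 77/2 * 77 = 5929/4

5929/4


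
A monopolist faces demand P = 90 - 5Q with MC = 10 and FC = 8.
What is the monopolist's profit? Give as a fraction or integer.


MR = MC: 90 - 10Q = 10
Q* = 8
P* = 90 - 5*8 = 50
Profit = (P* - MC)*Q* - FC
= (50 - 10)*8 - 8
= 40*8 - 8
= 320 - 8 = 312

312


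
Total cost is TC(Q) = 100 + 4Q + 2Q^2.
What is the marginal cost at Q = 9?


MC = dTC/dQ = 4 + 2*2*Q
At Q = 9:
MC = 4 + 4*9
MC = 4 + 36 = 40

40


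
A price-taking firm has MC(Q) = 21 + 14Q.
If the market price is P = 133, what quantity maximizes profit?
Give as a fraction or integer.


In perfect competition, profit is maximized where P = MC.
133 = 21 + 14Q
112 = 14Q
Q* = 112/14 = 8

8


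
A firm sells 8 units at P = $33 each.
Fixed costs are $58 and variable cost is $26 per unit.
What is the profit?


Total Revenue = P * Q = 33 * 8 = $264
Total Cost = FC + VC*Q = 58 + 26*8 = $266
Profit = TR - TC = 264 - 266 = $-2

$-2


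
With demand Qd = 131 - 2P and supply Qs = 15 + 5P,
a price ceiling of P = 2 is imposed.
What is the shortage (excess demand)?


At P = 2:
Qd = 131 - 2*2 = 127
Qs = 15 + 5*2 = 25
Shortage = Qd - Qs = 127 - 25 = 102

102


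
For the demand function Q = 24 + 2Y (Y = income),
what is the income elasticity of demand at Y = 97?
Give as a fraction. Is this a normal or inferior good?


dQ/dY = 2
At Y = 97: Q = 24 + 2*97 = 218
Ey = (dQ/dY)(Y/Q) = 2 * 97 / 218 = 97/109
Since Ey > 0, this is a normal good.

97/109 (normal good)


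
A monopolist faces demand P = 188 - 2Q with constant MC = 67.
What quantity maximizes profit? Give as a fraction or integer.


TR = P*Q = (188 - 2Q)Q = 188Q - 2Q^2
MR = dTR/dQ = 188 - 4Q
Set MR = MC:
188 - 4Q = 67
121 = 4Q
Q* = 121/4 = 121/4

121/4


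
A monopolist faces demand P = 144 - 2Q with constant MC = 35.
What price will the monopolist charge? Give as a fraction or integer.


MR = 144 - 4Q
Set MR = MC: 144 - 4Q = 35
Q* = 109/4
Substitute into demand:
P* = 144 - 2*109/4 = 179/2

179/2


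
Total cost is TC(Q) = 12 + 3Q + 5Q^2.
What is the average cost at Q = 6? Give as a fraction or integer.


TC(6) = 12 + 3*6 + 5*6^2
TC(6) = 12 + 18 + 180 = 210
AC = TC/Q = 210/6 = 35

35


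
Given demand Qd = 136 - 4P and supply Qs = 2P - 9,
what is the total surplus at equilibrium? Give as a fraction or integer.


Find equilibrium: 136 - 4P = 2P - 9
136 + 9 = 6P
P* = 145/6 = 145/6
Q* = 2*145/6 - 9 = 118/3
Inverse demand: P = 34 - Q/4, so P_max = 34
Inverse supply: P = 9/2 + Q/2, so P_min = 9/2
CS = (1/2) * 118/3 * (34 - 145/6) = 3481/18
PS = (1/2) * 118/3 * (145/6 - 9/2) = 3481/9
TS = CS + PS = 3481/18 + 3481/9 = 3481/6

3481/6


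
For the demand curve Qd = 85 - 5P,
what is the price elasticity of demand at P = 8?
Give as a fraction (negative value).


dQ/dP = -5
At P = 8: Q = 85 - 5*8 = 45
E = (dQ/dP)(P/Q) = (-5)(8/45) = -8/9

-8/9


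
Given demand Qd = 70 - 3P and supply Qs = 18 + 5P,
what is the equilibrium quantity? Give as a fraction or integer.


First find equilibrium price:
70 - 3P = 18 + 5P
P* = 52/8 = 13/2
Then substitute into demand:
Q* = 70 - 3 * 13/2 = 101/2

101/2


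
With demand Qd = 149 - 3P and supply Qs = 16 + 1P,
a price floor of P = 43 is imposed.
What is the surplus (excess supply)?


At P = 43:
Qd = 149 - 3*43 = 20
Qs = 16 + 1*43 = 59
Surplus = Qs - Qd = 59 - 20 = 39

39


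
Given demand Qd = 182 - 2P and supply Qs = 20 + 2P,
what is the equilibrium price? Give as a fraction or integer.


At equilibrium, Qd = Qs.
182 - 2P = 20 + 2P
182 - 20 = 2P + 2P
162 = 4P
P* = 162/4 = 81/2

81/2


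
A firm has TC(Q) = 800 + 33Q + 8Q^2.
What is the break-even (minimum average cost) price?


AC(Q) = 800/Q + 33 + 8Q
To minimize: dAC/dQ = -800/Q^2 + 8 = 0
Q^2 = 800/8 = 100
Q* = 10
Min AC = 800/10 + 33 + 8*10
Min AC = 80 + 33 + 80 = 193

193


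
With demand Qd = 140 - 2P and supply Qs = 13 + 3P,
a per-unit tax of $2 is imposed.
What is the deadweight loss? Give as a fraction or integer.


Pre-tax equilibrium quantity: Q* = 446/5
Post-tax equilibrium quantity: Q_tax = 434/5
Reduction in quantity: Q* - Q_tax = 12/5
DWL = (1/2) * tax * (Q* - Q_tax)
DWL = (1/2) * 2 * 12/5 = 12/5

12/5


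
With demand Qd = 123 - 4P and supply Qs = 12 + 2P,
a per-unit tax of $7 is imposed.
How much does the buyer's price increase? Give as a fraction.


With a per-unit tax, the buyer's price increase depends on relative slopes.
Supply slope: d = 2, Demand slope: b = 4
Buyer's price increase = d * tax / (b + d)
= 2 * 7 / (4 + 2)
= 14 / 6 = 7/3

7/3


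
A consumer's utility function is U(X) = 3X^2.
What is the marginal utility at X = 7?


MU = dU/dX = 3*2*X^(2-1)
MU = 6*X^1
At X = 7:
MU = 6 * 7^1
MU = 6 * 7 = 42

42


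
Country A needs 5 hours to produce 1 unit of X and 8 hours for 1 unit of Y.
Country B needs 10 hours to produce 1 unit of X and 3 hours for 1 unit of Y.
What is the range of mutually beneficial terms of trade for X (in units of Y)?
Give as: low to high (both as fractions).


Opportunity cost of X for Country A = hours_X / hours_Y = 5/8 = 5/8 units of Y
Opportunity cost of X for Country B = hours_X / hours_Y = 10/3 = 10/3 units of Y
Terms of trade must be between the two opportunity costs.
Range: 5/8 to 10/3

5/8 to 10/3


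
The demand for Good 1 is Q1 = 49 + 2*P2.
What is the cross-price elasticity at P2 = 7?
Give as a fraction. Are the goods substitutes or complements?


dQ1/dP2 = 2
At P2 = 7: Q1 = 49 + 2*7 = 63
Exy = (dQ1/dP2)(P2/Q1) = 2 * 7 / 63 = 2/9
Since Exy > 0, the goods are substitutes.

2/9 (substitutes)


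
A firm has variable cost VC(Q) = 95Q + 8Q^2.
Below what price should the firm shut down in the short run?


AVC(Q) = VC(Q)/Q = 95 + 8Q
AVC is increasing in Q, so minimum AVC is at Q -> 0+.
Min AVC = 95
The firm should shut down if P < 95.

95


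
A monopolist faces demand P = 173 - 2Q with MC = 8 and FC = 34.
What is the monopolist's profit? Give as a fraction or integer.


MR = MC: 173 - 4Q = 8
Q* = 165/4
P* = 173 - 2*165/4 = 181/2
Profit = (P* - MC)*Q* - FC
= (181/2 - 8)*165/4 - 34
= 165/2*165/4 - 34
= 27225/8 - 34 = 26953/8

26953/8


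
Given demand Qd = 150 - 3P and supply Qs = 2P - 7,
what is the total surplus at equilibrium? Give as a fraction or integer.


Find equilibrium: 150 - 3P = 2P - 7
150 + 7 = 5P
P* = 157/5 = 157/5
Q* = 2*157/5 - 7 = 279/5
Inverse demand: P = 50 - Q/3, so P_max = 50
Inverse supply: P = 7/2 + Q/2, so P_min = 7/2
CS = (1/2) * 279/5 * (50 - 157/5) = 25947/50
PS = (1/2) * 279/5 * (157/5 - 7/2) = 77841/100
TS = CS + PS = 25947/50 + 77841/100 = 25947/20

25947/20


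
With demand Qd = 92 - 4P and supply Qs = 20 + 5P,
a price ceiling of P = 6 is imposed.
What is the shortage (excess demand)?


At P = 6:
Qd = 92 - 4*6 = 68
Qs = 20 + 5*6 = 50
Shortage = Qd - Qs = 68 - 50 = 18

18


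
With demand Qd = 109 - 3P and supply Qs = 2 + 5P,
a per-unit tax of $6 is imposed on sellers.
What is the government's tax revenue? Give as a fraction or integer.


With tax on sellers, new supply: Qs' = 2 + 5(P - 6)
= 5P - 28
New equilibrium quantity:
Q_new = 461/8
Tax revenue = tax * Q_new = 6 * 461/8 = 1383/4

1383/4


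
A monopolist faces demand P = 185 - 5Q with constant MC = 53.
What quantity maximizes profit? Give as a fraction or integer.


TR = P*Q = (185 - 5Q)Q = 185Q - 5Q^2
MR = dTR/dQ = 185 - 10Q
Set MR = MC:
185 - 10Q = 53
132 = 10Q
Q* = 132/10 = 66/5

66/5


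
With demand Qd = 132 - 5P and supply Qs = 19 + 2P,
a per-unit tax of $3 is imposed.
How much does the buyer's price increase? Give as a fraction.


With a per-unit tax, the buyer's price increase depends on relative slopes.
Supply slope: d = 2, Demand slope: b = 5
Buyer's price increase = d * tax / (b + d)
= 2 * 3 / (5 + 2)
= 6 / 7 = 6/7

6/7


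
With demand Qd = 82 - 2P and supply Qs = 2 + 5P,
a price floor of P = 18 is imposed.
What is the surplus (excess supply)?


At P = 18:
Qd = 82 - 2*18 = 46
Qs = 2 + 5*18 = 92
Surplus = Qs - Qd = 92 - 46 = 46

46


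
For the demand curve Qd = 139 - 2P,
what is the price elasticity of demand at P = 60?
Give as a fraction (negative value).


dQ/dP = -2
At P = 60: Q = 139 - 2*60 = 19
E = (dQ/dP)(P/Q) = (-2)(60/19) = -120/19

-120/19


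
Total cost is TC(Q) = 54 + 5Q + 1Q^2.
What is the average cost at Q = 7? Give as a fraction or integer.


TC(7) = 54 + 5*7 + 1*7^2
TC(7) = 54 + 35 + 49 = 138
AC = TC/Q = 138/7 = 138/7

138/7


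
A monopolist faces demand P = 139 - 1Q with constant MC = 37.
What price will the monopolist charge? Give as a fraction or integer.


MR = 139 - 2Q
Set MR = MC: 139 - 2Q = 37
Q* = 51
Substitute into demand:
P* = 139 - 1*51 = 88

88


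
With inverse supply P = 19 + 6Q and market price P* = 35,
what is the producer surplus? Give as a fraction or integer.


Minimum supply price (at Q=0): P_min = 19
Quantity supplied at P* = 35:
Q* = (35 - 19)/6 = 8/3
PS = (1/2) * Q* * (P* - P_min)
PS = (1/2) * 8/3 * (35 - 19)
PS = (1/2) * 8/3 * 16 = 64/3

64/3


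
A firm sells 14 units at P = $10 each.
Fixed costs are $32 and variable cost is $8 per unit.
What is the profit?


Total Revenue = P * Q = 10 * 14 = $140
Total Cost = FC + VC*Q = 32 + 8*14 = $144
Profit = TR - TC = 140 - 144 = $-4

$-4


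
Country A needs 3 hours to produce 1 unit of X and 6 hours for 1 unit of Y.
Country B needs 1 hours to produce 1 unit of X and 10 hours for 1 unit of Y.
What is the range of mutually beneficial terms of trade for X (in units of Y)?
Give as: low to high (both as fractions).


Opportunity cost of X for Country A = hours_X / hours_Y = 3/6 = 1/2 units of Y
Opportunity cost of X for Country B = hours_X / hours_Y = 1/10 = 1/10 units of Y
Terms of trade must be between the two opportunity costs.
Range: 1/10 to 1/2

1/10 to 1/2


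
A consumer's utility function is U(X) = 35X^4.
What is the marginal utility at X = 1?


MU = dU/dX = 35*4*X^(4-1)
MU = 140*X^3
At X = 1:
MU = 140 * 1^3
MU = 140 * 1 = 140

140


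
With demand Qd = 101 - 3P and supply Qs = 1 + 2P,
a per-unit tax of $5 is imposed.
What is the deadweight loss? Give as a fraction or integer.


Pre-tax equilibrium quantity: Q* = 41
Post-tax equilibrium quantity: Q_tax = 35
Reduction in quantity: Q* - Q_tax = 6
DWL = (1/2) * tax * (Q* - Q_tax)
DWL = (1/2) * 5 * 6 = 15

15


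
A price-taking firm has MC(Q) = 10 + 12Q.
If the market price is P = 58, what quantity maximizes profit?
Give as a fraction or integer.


In perfect competition, profit is maximized where P = MC.
58 = 10 + 12Q
48 = 12Q
Q* = 48/12 = 4

4


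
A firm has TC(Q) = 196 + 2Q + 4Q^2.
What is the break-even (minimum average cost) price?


AC(Q) = 196/Q + 2 + 4Q
To minimize: dAC/dQ = -196/Q^2 + 4 = 0
Q^2 = 196/4 = 49
Q* = 7
Min AC = 196/7 + 2 + 4*7
Min AC = 28 + 2 + 28 = 58

58


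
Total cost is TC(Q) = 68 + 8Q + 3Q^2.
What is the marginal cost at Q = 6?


MC = dTC/dQ = 8 + 2*3*Q
At Q = 6:
MC = 8 + 6*6
MC = 8 + 36 = 44

44


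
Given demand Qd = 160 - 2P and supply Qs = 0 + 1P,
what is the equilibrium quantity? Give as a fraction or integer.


First find equilibrium price:
160 - 2P = 0 + 1P
P* = 160/3 = 160/3
Then substitute into demand:
Q* = 160 - 2 * 160/3 = 160/3

160/3


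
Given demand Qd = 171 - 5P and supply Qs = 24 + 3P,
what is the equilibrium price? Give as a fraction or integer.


At equilibrium, Qd = Qs.
171 - 5P = 24 + 3P
171 - 24 = 5P + 3P
147 = 8P
P* = 147/8 = 147/8

147/8


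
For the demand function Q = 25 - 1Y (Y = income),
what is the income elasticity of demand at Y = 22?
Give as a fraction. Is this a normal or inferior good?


dQ/dY = -1
At Y = 22: Q = 25 - 1*22 = 3
Ey = (dQ/dY)(Y/Q) = -1 * 22 / 3 = -22/3
Since Ey < 0, this is a inferior good.

-22/3 (inferior good)


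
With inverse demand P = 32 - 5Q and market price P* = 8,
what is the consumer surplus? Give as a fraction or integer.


Maximum willingness to pay (at Q=0): P_max = 32
Quantity demanded at P* = 8:
Q* = (32 - 8)/5 = 24/5
CS = (1/2) * Q* * (P_max - P*)
CS = (1/2) * 24/5 * (32 - 8)
CS = (1/2) * 24/5 * 24 = 288/5

288/5


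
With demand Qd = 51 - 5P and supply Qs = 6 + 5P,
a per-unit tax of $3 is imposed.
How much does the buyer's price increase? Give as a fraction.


With a per-unit tax, the buyer's price increase depends on relative slopes.
Supply slope: d = 5, Demand slope: b = 5
Buyer's price increase = d * tax / (b + d)
= 5 * 3 / (5 + 5)
= 15 / 10 = 3/2

3/2


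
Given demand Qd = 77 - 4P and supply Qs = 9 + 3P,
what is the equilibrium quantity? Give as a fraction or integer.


First find equilibrium price:
77 - 4P = 9 + 3P
P* = 68/7 = 68/7
Then substitute into demand:
Q* = 77 - 4 * 68/7 = 267/7

267/7


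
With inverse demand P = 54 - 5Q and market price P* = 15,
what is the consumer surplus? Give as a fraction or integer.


Maximum willingness to pay (at Q=0): P_max = 54
Quantity demanded at P* = 15:
Q* = (54 - 15)/5 = 39/5
CS = (1/2) * Q* * (P_max - P*)
CS = (1/2) * 39/5 * (54 - 15)
CS = (1/2) * 39/5 * 39 = 1521/10

1521/10


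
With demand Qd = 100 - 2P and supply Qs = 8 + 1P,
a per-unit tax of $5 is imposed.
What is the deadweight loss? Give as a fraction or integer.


Pre-tax equilibrium quantity: Q* = 116/3
Post-tax equilibrium quantity: Q_tax = 106/3
Reduction in quantity: Q* - Q_tax = 10/3
DWL = (1/2) * tax * (Q* - Q_tax)
DWL = (1/2) * 5 * 10/3 = 25/3

25/3


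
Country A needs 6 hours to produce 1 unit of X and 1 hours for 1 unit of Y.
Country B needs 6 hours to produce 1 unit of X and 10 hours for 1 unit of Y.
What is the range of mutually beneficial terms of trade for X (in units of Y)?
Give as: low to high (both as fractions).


Opportunity cost of X for Country A = hours_X / hours_Y = 6/1 = 6 units of Y
Opportunity cost of X for Country B = hours_X / hours_Y = 6/10 = 3/5 units of Y
Terms of trade must be between the two opportunity costs.
Range: 3/5 to 6

3/5 to 6


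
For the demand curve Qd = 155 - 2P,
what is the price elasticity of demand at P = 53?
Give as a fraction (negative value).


dQ/dP = -2
At P = 53: Q = 155 - 2*53 = 49
E = (dQ/dP)(P/Q) = (-2)(53/49) = -106/49

-106/49


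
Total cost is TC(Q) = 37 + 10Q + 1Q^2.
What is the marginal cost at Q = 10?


MC = dTC/dQ = 10 + 2*1*Q
At Q = 10:
MC = 10 + 2*10
MC = 10 + 20 = 30

30


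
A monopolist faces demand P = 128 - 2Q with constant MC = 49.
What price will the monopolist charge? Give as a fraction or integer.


MR = 128 - 4Q
Set MR = MC: 128 - 4Q = 49
Q* = 79/4
Substitute into demand:
P* = 128 - 2*79/4 = 177/2

177/2


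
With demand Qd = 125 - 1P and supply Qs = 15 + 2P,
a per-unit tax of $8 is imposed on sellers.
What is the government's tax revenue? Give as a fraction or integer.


With tax on sellers, new supply: Qs' = 15 + 2(P - 8)
= 2P - 1
New equilibrium quantity:
Q_new = 83
Tax revenue = tax * Q_new = 8 * 83 = 664

664


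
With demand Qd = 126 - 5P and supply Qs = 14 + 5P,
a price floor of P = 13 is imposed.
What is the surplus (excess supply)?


At P = 13:
Qd = 126 - 5*13 = 61
Qs = 14 + 5*13 = 79
Surplus = Qs - Qd = 79 - 61 = 18

18


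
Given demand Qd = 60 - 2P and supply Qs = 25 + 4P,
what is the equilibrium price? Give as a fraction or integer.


At equilibrium, Qd = Qs.
60 - 2P = 25 + 4P
60 - 25 = 2P + 4P
35 = 6P
P* = 35/6 = 35/6

35/6


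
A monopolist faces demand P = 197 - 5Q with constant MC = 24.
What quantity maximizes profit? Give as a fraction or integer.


TR = P*Q = (197 - 5Q)Q = 197Q - 5Q^2
MR = dTR/dQ = 197 - 10Q
Set MR = MC:
197 - 10Q = 24
173 = 10Q
Q* = 173/10 = 173/10

173/10


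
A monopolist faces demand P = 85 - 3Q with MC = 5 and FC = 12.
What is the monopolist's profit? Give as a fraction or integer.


MR = MC: 85 - 6Q = 5
Q* = 40/3
P* = 85 - 3*40/3 = 45
Profit = (P* - MC)*Q* - FC
= (45 - 5)*40/3 - 12
= 40*40/3 - 12
= 1600/3 - 12 = 1564/3

1564/3


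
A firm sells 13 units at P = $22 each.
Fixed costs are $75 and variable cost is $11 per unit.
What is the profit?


Total Revenue = P * Q = 22 * 13 = $286
Total Cost = FC + VC*Q = 75 + 11*13 = $218
Profit = TR - TC = 286 - 218 = $68

$68


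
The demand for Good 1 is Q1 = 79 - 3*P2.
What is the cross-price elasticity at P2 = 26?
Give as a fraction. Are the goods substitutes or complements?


dQ1/dP2 = -3
At P2 = 26: Q1 = 79 - 3*26 = 1
Exy = (dQ1/dP2)(P2/Q1) = -3 * 26 / 1 = -78
Since Exy < 0, the goods are complements.

-78 (complements)


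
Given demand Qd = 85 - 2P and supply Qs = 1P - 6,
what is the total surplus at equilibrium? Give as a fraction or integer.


Find equilibrium: 85 - 2P = 1P - 6
85 + 6 = 3P
P* = 91/3 = 91/3
Q* = 1*91/3 - 6 = 73/3
Inverse demand: P = 85/2 - Q/2, so P_max = 85/2
Inverse supply: P = 6 + Q/1, so P_min = 6
CS = (1/2) * 73/3 * (85/2 - 91/3) = 5329/36
PS = (1/2) * 73/3 * (91/3 - 6) = 5329/18
TS = CS + PS = 5329/36 + 5329/18 = 5329/12

5329/12


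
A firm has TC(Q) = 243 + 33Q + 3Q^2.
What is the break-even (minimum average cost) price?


AC(Q) = 243/Q + 33 + 3Q
To minimize: dAC/dQ = -243/Q^2 + 3 = 0
Q^2 = 243/3 = 81
Q* = 9
Min AC = 243/9 + 33 + 3*9
Min AC = 27 + 33 + 27 = 87

87


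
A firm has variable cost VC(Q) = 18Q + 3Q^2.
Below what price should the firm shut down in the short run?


AVC(Q) = VC(Q)/Q = 18 + 3Q
AVC is increasing in Q, so minimum AVC is at Q -> 0+.
Min AVC = 18
The firm should shut down if P < 18.

18


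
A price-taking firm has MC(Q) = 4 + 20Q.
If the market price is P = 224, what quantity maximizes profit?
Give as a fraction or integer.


In perfect competition, profit is maximized where P = MC.
224 = 4 + 20Q
220 = 20Q
Q* = 220/20 = 11

11


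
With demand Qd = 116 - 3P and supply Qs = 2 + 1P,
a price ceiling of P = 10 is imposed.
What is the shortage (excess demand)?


At P = 10:
Qd = 116 - 3*10 = 86
Qs = 2 + 1*10 = 12
Shortage = Qd - Qs = 86 - 12 = 74

74


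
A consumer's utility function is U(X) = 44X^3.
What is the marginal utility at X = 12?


MU = dU/dX = 44*3*X^(3-1)
MU = 132*X^2
At X = 12:
MU = 132 * 12^2
MU = 132 * 144 = 19008

19008


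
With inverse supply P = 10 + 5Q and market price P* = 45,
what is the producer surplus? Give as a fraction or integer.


Minimum supply price (at Q=0): P_min = 10
Quantity supplied at P* = 45:
Q* = (45 - 10)/5 = 7
PS = (1/2) * Q* * (P* - P_min)
PS = (1/2) * 7 * (45 - 10)
PS = (1/2) * 7 * 35 = 245/2

245/2


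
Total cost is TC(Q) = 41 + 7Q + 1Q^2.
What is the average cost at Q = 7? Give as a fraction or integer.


TC(7) = 41 + 7*7 + 1*7^2
TC(7) = 41 + 49 + 49 = 139
AC = TC/Q = 139/7 = 139/7

139/7


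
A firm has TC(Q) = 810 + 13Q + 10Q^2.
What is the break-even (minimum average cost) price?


AC(Q) = 810/Q + 13 + 10Q
To minimize: dAC/dQ = -810/Q^2 + 10 = 0
Q^2 = 810/10 = 81
Q* = 9
Min AC = 810/9 + 13 + 10*9
Min AC = 90 + 13 + 90 = 193

193


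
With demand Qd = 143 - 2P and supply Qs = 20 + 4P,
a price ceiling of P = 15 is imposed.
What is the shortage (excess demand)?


At P = 15:
Qd = 143 - 2*15 = 113
Qs = 20 + 4*15 = 80
Shortage = Qd - Qs = 113 - 80 = 33

33


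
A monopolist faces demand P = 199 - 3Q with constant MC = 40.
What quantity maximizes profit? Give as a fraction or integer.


TR = P*Q = (199 - 3Q)Q = 199Q - 3Q^2
MR = dTR/dQ = 199 - 6Q
Set MR = MC:
199 - 6Q = 40
159 = 6Q
Q* = 159/6 = 53/2

53/2


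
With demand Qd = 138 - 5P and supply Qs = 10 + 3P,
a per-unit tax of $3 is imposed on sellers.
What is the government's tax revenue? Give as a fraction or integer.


With tax on sellers, new supply: Qs' = 10 + 3(P - 3)
= 1 + 3P
New equilibrium quantity:
Q_new = 419/8
Tax revenue = tax * Q_new = 3 * 419/8 = 1257/8

1257/8


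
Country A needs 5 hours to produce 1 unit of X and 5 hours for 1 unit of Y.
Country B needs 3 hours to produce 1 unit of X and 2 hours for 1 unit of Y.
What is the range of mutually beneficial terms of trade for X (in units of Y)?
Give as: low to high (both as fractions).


Opportunity cost of X for Country A = hours_X / hours_Y = 5/5 = 1 units of Y
Opportunity cost of X for Country B = hours_X / hours_Y = 3/2 = 3/2 units of Y
Terms of trade must be between the two opportunity costs.
Range: 1 to 3/2

1 to 3/2


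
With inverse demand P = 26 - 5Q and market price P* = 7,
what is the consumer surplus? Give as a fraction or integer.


Maximum willingness to pay (at Q=0): P_max = 26
Quantity demanded at P* = 7:
Q* = (26 - 7)/5 = 19/5
CS = (1/2) * Q* * (P_max - P*)
CS = (1/2) * 19/5 * (26 - 7)
CS = (1/2) * 19/5 * 19 = 361/10

361/10


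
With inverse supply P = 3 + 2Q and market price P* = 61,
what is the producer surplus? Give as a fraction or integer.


Minimum supply price (at Q=0): P_min = 3
Quantity supplied at P* = 61:
Q* = (61 - 3)/2 = 29
PS = (1/2) * Q* * (P* - P_min)
PS = (1/2) * 29 * (61 - 3)
PS = (1/2) * 29 * 58 = 841

841


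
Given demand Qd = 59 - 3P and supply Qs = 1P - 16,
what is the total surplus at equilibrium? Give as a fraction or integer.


Find equilibrium: 59 - 3P = 1P - 16
59 + 16 = 4P
P* = 75/4 = 75/4
Q* = 1*75/4 - 16 = 11/4
Inverse demand: P = 59/3 - Q/3, so P_max = 59/3
Inverse supply: P = 16 + Q/1, so P_min = 16
CS = (1/2) * 11/4 * (59/3 - 75/4) = 121/96
PS = (1/2) * 11/4 * (75/4 - 16) = 121/32
TS = CS + PS = 121/96 + 121/32 = 121/24

121/24


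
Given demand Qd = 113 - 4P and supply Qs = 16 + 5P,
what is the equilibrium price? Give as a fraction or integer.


At equilibrium, Qd = Qs.
113 - 4P = 16 + 5P
113 - 16 = 4P + 5P
97 = 9P
P* = 97/9 = 97/9

97/9


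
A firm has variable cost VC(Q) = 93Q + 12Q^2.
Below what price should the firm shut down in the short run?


AVC(Q) = VC(Q)/Q = 93 + 12Q
AVC is increasing in Q, so minimum AVC is at Q -> 0+.
Min AVC = 93
The firm should shut down if P < 93.

93


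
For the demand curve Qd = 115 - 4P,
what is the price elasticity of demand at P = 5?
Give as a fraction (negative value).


dQ/dP = -4
At P = 5: Q = 115 - 4*5 = 95
E = (dQ/dP)(P/Q) = (-4)(5/95) = -4/19

-4/19


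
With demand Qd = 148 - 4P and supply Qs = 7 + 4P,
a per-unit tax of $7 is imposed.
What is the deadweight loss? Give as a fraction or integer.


Pre-tax equilibrium quantity: Q* = 155/2
Post-tax equilibrium quantity: Q_tax = 127/2
Reduction in quantity: Q* - Q_tax = 14
DWL = (1/2) * tax * (Q* - Q_tax)
DWL = (1/2) * 7 * 14 = 49

49


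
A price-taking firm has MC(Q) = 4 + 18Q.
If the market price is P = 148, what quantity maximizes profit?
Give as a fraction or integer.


In perfect competition, profit is maximized where P = MC.
148 = 4 + 18Q
144 = 18Q
Q* = 144/18 = 8

8


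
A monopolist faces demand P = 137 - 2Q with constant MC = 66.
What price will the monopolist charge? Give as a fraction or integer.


MR = 137 - 4Q
Set MR = MC: 137 - 4Q = 66
Q* = 71/4
Substitute into demand:
P* = 137 - 2*71/4 = 203/2

203/2


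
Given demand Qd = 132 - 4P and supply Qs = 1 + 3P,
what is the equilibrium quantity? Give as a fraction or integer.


First find equilibrium price:
132 - 4P = 1 + 3P
P* = 131/7 = 131/7
Then substitute into demand:
Q* = 132 - 4 * 131/7 = 400/7

400/7


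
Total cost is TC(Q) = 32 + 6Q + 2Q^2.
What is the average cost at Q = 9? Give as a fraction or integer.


TC(9) = 32 + 6*9 + 2*9^2
TC(9) = 32 + 54 + 162 = 248
AC = TC/Q = 248/9 = 248/9

248/9


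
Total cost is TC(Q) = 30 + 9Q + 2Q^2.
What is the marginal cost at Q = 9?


MC = dTC/dQ = 9 + 2*2*Q
At Q = 9:
MC = 9 + 4*9
MC = 9 + 36 = 45

45


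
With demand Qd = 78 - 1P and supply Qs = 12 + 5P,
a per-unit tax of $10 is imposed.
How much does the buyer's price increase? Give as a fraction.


With a per-unit tax, the buyer's price increase depends on relative slopes.
Supply slope: d = 5, Demand slope: b = 1
Buyer's price increase = d * tax / (b + d)
= 5 * 10 / (1 + 5)
= 50 / 6 = 25/3

25/3


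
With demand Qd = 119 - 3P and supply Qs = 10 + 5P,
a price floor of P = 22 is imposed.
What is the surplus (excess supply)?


At P = 22:
Qd = 119 - 3*22 = 53
Qs = 10 + 5*22 = 120
Surplus = Qs - Qd = 120 - 53 = 67

67


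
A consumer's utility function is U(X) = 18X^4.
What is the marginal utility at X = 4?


MU = dU/dX = 18*4*X^(4-1)
MU = 72*X^3
At X = 4:
MU = 72 * 4^3
MU = 72 * 64 = 4608

4608


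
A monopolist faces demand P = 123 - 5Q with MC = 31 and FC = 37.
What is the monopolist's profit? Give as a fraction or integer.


MR = MC: 123 - 10Q = 31
Q* = 46/5
P* = 123 - 5*46/5 = 77
Profit = (P* - MC)*Q* - FC
= (77 - 31)*46/5 - 37
= 46*46/5 - 37
= 2116/5 - 37 = 1931/5

1931/5


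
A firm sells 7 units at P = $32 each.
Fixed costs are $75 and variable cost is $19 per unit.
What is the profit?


Total Revenue = P * Q = 32 * 7 = $224
Total Cost = FC + VC*Q = 75 + 19*7 = $208
Profit = TR - TC = 224 - 208 = $16

$16


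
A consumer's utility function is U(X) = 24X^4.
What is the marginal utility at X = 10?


MU = dU/dX = 24*4*X^(4-1)
MU = 96*X^3
At X = 10:
MU = 96 * 10^3
MU = 96 * 1000 = 96000

96000


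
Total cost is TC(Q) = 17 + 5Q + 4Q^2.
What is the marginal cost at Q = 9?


MC = dTC/dQ = 5 + 2*4*Q
At Q = 9:
MC = 5 + 8*9
MC = 5 + 72 = 77

77


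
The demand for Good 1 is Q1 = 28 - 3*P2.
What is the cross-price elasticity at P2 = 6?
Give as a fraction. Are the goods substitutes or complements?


dQ1/dP2 = -3
At P2 = 6: Q1 = 28 - 3*6 = 10
Exy = (dQ1/dP2)(P2/Q1) = -3 * 6 / 10 = -9/5
Since Exy < 0, the goods are complements.

-9/5 (complements)


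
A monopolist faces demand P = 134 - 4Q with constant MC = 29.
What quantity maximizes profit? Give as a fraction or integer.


TR = P*Q = (134 - 4Q)Q = 134Q - 4Q^2
MR = dTR/dQ = 134 - 8Q
Set MR = MC:
134 - 8Q = 29
105 = 8Q
Q* = 105/8 = 105/8

105/8


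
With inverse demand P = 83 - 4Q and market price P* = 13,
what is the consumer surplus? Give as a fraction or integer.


Maximum willingness to pay (at Q=0): P_max = 83
Quantity demanded at P* = 13:
Q* = (83 - 13)/4 = 35/2
CS = (1/2) * Q* * (P_max - P*)
CS = (1/2) * 35/2 * (83 - 13)
CS = (1/2) * 35/2 * 70 = 1225/2

1225/2


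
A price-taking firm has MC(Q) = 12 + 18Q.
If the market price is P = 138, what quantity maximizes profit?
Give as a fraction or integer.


In perfect competition, profit is maximized where P = MC.
138 = 12 + 18Q
126 = 18Q
Q* = 126/18 = 7

7


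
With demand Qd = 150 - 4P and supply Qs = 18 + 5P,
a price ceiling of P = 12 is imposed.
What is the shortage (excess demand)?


At P = 12:
Qd = 150 - 4*12 = 102
Qs = 18 + 5*12 = 78
Shortage = Qd - Qs = 102 - 78 = 24

24


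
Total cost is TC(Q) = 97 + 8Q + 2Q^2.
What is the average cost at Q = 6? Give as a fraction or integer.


TC(6) = 97 + 8*6 + 2*6^2
TC(6) = 97 + 48 + 72 = 217
AC = TC/Q = 217/6 = 217/6

217/6


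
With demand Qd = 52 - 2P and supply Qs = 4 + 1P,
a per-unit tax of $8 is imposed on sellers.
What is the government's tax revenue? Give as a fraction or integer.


With tax on sellers, new supply: Qs' = 4 + 1(P - 8)
= 1P - 4
New equilibrium quantity:
Q_new = 44/3
Tax revenue = tax * Q_new = 8 * 44/3 = 352/3

352/3


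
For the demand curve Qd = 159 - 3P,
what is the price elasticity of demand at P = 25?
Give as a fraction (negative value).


dQ/dP = -3
At P = 25: Q = 159 - 3*25 = 84
E = (dQ/dP)(P/Q) = (-3)(25/84) = -25/28

-25/28


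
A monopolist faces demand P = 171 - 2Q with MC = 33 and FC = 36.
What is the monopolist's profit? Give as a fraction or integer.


MR = MC: 171 - 4Q = 33
Q* = 69/2
P* = 171 - 2*69/2 = 102
Profit = (P* - MC)*Q* - FC
= (102 - 33)*69/2 - 36
= 69*69/2 - 36
= 4761/2 - 36 = 4689/2

4689/2


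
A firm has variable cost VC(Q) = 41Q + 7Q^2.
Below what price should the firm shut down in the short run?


AVC(Q) = VC(Q)/Q = 41 + 7Q
AVC is increasing in Q, so minimum AVC is at Q -> 0+.
Min AVC = 41
The firm should shut down if P < 41.

41


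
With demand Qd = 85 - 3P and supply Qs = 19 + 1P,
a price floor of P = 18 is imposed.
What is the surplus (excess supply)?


At P = 18:
Qd = 85 - 3*18 = 31
Qs = 19 + 1*18 = 37
Surplus = Qs - Qd = 37 - 31 = 6

6


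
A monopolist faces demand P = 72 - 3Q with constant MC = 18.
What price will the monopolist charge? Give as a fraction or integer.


MR = 72 - 6Q
Set MR = MC: 72 - 6Q = 18
Q* = 9
Substitute into demand:
P* = 72 - 3*9 = 45

45


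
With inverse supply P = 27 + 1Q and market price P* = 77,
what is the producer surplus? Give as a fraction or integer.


Minimum supply price (at Q=0): P_min = 27
Quantity supplied at P* = 77:
Q* = (77 - 27)/1 = 50
PS = (1/2) * Q* * (P* - P_min)
PS = (1/2) * 50 * (77 - 27)
PS = (1/2) * 50 * 50 = 1250

1250


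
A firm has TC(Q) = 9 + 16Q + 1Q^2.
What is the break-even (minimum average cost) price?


AC(Q) = 9/Q + 16 + 1Q
To minimize: dAC/dQ = -9/Q^2 + 1 = 0
Q^2 = 9/1 = 9
Q* = 3
Min AC = 9/3 + 16 + 1*3
Min AC = 3 + 16 + 3 = 22

22


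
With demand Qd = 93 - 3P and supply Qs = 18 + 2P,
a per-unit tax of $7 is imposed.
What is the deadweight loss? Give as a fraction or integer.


Pre-tax equilibrium quantity: Q* = 48
Post-tax equilibrium quantity: Q_tax = 198/5
Reduction in quantity: Q* - Q_tax = 42/5
DWL = (1/2) * tax * (Q* - Q_tax)
DWL = (1/2) * 7 * 42/5 = 147/5

147/5


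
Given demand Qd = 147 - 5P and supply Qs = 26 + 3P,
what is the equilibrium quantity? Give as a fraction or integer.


First find equilibrium price:
147 - 5P = 26 + 3P
P* = 121/8 = 121/8
Then substitute into demand:
Q* = 147 - 5 * 121/8 = 571/8

571/8


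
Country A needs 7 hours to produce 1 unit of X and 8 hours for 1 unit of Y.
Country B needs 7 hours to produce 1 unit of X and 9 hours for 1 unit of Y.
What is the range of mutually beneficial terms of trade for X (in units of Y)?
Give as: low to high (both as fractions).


Opportunity cost of X for Country A = hours_X / hours_Y = 7/8 = 7/8 units of Y
Opportunity cost of X for Country B = hours_X / hours_Y = 7/9 = 7/9 units of Y
Terms of trade must be between the two opportunity costs.
Range: 7/9 to 7/8

7/9 to 7/8


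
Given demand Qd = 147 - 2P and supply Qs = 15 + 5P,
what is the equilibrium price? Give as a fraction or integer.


At equilibrium, Qd = Qs.
147 - 2P = 15 + 5P
147 - 15 = 2P + 5P
132 = 7P
P* = 132/7 = 132/7

132/7


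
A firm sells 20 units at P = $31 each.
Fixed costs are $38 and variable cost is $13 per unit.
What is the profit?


Total Revenue = P * Q = 31 * 20 = $620
Total Cost = FC + VC*Q = 38 + 13*20 = $298
Profit = TR - TC = 620 - 298 = $322

$322


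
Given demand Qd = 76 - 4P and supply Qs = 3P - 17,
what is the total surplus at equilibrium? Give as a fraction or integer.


Find equilibrium: 76 - 4P = 3P - 17
76 + 17 = 7P
P* = 93/7 = 93/7
Q* = 3*93/7 - 17 = 160/7
Inverse demand: P = 19 - Q/4, so P_max = 19
Inverse supply: P = 17/3 + Q/3, so P_min = 17/3
CS = (1/2) * 160/7 * (19 - 93/7) = 3200/49
PS = (1/2) * 160/7 * (93/7 - 17/3) = 12800/147
TS = CS + PS = 3200/49 + 12800/147 = 3200/21

3200/21


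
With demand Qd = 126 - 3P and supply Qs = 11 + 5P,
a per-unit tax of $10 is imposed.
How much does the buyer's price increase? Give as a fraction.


With a per-unit tax, the buyer's price increase depends on relative slopes.
Supply slope: d = 5, Demand slope: b = 3
Buyer's price increase = d * tax / (b + d)
= 5 * 10 / (3 + 5)
= 50 / 8 = 25/4

25/4


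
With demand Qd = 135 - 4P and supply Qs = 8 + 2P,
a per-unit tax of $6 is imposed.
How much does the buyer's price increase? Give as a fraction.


With a per-unit tax, the buyer's price increase depends on relative slopes.
Supply slope: d = 2, Demand slope: b = 4
Buyer's price increase = d * tax / (b + d)
= 2 * 6 / (4 + 2)
= 12 / 6 = 2

2


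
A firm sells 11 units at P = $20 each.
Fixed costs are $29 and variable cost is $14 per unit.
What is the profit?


Total Revenue = P * Q = 20 * 11 = $220
Total Cost = FC + VC*Q = 29 + 14*11 = $183
Profit = TR - TC = 220 - 183 = $37

$37


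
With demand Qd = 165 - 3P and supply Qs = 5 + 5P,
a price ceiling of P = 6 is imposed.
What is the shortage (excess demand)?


At P = 6:
Qd = 165 - 3*6 = 147
Qs = 5 + 5*6 = 35
Shortage = Qd - Qs = 147 - 35 = 112

112


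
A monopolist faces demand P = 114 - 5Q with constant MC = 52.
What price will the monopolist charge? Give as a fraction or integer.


MR = 114 - 10Q
Set MR = MC: 114 - 10Q = 52
Q* = 31/5
Substitute into demand:
P* = 114 - 5*31/5 = 83

83


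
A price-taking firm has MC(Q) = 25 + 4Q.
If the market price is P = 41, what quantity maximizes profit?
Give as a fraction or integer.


In perfect competition, profit is maximized where P = MC.
41 = 25 + 4Q
16 = 4Q
Q* = 16/4 = 4

4


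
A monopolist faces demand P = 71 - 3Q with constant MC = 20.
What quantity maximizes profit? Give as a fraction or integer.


TR = P*Q = (71 - 3Q)Q = 71Q - 3Q^2
MR = dTR/dQ = 71 - 6Q
Set MR = MC:
71 - 6Q = 20
51 = 6Q
Q* = 51/6 = 17/2

17/2


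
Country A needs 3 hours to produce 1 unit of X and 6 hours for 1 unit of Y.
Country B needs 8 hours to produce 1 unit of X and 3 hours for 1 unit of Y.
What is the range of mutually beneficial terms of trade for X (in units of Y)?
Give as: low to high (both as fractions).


Opportunity cost of X for Country A = hours_X / hours_Y = 3/6 = 1/2 units of Y
Opportunity cost of X for Country B = hours_X / hours_Y = 8/3 = 8/3 units of Y
Terms of trade must be between the two opportunity costs.
Range: 1/2 to 8/3

1/2 to 8/3


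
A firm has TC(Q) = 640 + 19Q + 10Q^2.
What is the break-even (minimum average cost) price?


AC(Q) = 640/Q + 19 + 10Q
To minimize: dAC/dQ = -640/Q^2 + 10 = 0
Q^2 = 640/10 = 64
Q* = 8
Min AC = 640/8 + 19 + 10*8
Min AC = 80 + 19 + 80 = 179

179


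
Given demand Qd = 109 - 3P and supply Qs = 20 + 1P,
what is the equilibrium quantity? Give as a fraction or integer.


First find equilibrium price:
109 - 3P = 20 + 1P
P* = 89/4 = 89/4
Then substitute into demand:
Q* = 109 - 3 * 89/4 = 169/4

169/4


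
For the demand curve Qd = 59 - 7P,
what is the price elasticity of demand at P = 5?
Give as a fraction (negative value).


dQ/dP = -7
At P = 5: Q = 59 - 7*5 = 24
E = (dQ/dP)(P/Q) = (-7)(5/24) = -35/24

-35/24


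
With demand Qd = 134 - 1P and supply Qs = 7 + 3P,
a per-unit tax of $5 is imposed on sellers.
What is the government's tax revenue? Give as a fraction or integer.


With tax on sellers, new supply: Qs' = 7 + 3(P - 5)
= 3P - 8
New equilibrium quantity:
Q_new = 197/2
Tax revenue = tax * Q_new = 5 * 197/2 = 985/2

985/2


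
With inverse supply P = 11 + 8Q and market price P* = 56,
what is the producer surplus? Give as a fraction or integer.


Minimum supply price (at Q=0): P_min = 11
Quantity supplied at P* = 56:
Q* = (56 - 11)/8 = 45/8
PS = (1/2) * Q* * (P* - P_min)
PS = (1/2) * 45/8 * (56 - 11)
PS = (1/2) * 45/8 * 45 = 2025/16

2025/16


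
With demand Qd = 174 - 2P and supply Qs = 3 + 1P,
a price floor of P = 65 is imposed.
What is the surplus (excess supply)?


At P = 65:
Qd = 174 - 2*65 = 44
Qs = 3 + 1*65 = 68
Surplus = Qs - Qd = 68 - 44 = 24

24


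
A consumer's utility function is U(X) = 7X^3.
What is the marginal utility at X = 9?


MU = dU/dX = 7*3*X^(3-1)
MU = 21*X^2
At X = 9:
MU = 21 * 9^2
MU = 21 * 81 = 1701

1701


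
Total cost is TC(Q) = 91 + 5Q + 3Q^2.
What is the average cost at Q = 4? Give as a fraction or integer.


TC(4) = 91 + 5*4 + 3*4^2
TC(4) = 91 + 20 + 48 = 159
AC = TC/Q = 159/4 = 159/4

159/4


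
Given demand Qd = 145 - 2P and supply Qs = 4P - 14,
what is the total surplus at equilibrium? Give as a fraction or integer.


Find equilibrium: 145 - 2P = 4P - 14
145 + 14 = 6P
P* = 159/6 = 53/2
Q* = 4*53/2 - 14 = 92
Inverse demand: P = 145/2 - Q/2, so P_max = 145/2
Inverse supply: P = 7/2 + Q/4, so P_min = 7/2
CS = (1/2) * 92 * (145/2 - 53/2) = 2116
PS = (1/2) * 92 * (53/2 - 7/2) = 1058
TS = CS + PS = 2116 + 1058 = 3174

3174


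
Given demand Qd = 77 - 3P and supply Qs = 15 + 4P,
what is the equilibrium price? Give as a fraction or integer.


At equilibrium, Qd = Qs.
77 - 3P = 15 + 4P
77 - 15 = 3P + 4P
62 = 7P
P* = 62/7 = 62/7

62/7


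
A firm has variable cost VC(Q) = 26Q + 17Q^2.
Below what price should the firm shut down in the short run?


AVC(Q) = VC(Q)/Q = 26 + 17Q
AVC is increasing in Q, so minimum AVC is at Q -> 0+.
Min AVC = 26
The firm should shut down if P < 26.

26


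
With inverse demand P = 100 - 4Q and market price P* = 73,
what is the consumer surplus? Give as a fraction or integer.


Maximum willingness to pay (at Q=0): P_max = 100
Quantity demanded at P* = 73:
Q* = (100 - 73)/4 = 27/4
CS = (1/2) * Q* * (P_max - P*)
CS = (1/2) * 27/4 * (100 - 73)
CS = (1/2) * 27/4 * 27 = 729/8

729/8


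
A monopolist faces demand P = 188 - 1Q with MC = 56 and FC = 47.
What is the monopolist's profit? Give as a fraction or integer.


MR = MC: 188 - 2Q = 56
Q* = 66
P* = 188 - 1*66 = 122
Profit = (P* - MC)*Q* - FC
= (122 - 56)*66 - 47
= 66*66 - 47
= 4356 - 47 = 4309

4309


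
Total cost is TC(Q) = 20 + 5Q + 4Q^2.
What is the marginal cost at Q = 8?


MC = dTC/dQ = 5 + 2*4*Q
At Q = 8:
MC = 5 + 8*8
MC = 5 + 64 = 69

69


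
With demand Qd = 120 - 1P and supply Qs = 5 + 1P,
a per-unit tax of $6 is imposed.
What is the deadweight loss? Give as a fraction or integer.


Pre-tax equilibrium quantity: Q* = 125/2
Post-tax equilibrium quantity: Q_tax = 119/2
Reduction in quantity: Q* - Q_tax = 3
DWL = (1/2) * tax * (Q* - Q_tax)
DWL = (1/2) * 6 * 3 = 9

9


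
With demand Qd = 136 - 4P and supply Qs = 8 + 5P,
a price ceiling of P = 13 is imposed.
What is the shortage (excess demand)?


At P = 13:
Qd = 136 - 4*13 = 84
Qs = 8 + 5*13 = 73
Shortage = Qd - Qs = 84 - 73 = 11

11


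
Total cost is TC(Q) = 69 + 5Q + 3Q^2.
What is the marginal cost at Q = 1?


MC = dTC/dQ = 5 + 2*3*Q
At Q = 1:
MC = 5 + 6*1
MC = 5 + 6 = 11

11


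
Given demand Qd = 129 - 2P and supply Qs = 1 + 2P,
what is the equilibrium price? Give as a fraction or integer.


At equilibrium, Qd = Qs.
129 - 2P = 1 + 2P
129 - 1 = 2P + 2P
128 = 4P
P* = 128/4 = 32

32


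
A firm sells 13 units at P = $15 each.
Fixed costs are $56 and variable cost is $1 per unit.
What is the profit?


Total Revenue = P * Q = 15 * 13 = $195
Total Cost = FC + VC*Q = 56 + 1*13 = $69
Profit = TR - TC = 195 - 69 = $126

$126


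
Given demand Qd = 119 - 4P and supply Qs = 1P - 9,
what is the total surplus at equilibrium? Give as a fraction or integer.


Find equilibrium: 119 - 4P = 1P - 9
119 + 9 = 5P
P* = 128/5 = 128/5
Q* = 1*128/5 - 9 = 83/5
Inverse demand: P = 119/4 - Q/4, so P_max = 119/4
Inverse supply: P = 9 + Q/1, so P_min = 9
CS = (1/2) * 83/5 * (119/4 - 128/5) = 6889/200
PS = (1/2) * 83/5 * (128/5 - 9) = 6889/50
TS = CS + PS = 6889/200 + 6889/50 = 6889/40

6889/40


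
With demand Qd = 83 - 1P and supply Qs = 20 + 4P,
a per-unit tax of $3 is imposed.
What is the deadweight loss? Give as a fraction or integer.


Pre-tax equilibrium quantity: Q* = 352/5
Post-tax equilibrium quantity: Q_tax = 68
Reduction in quantity: Q* - Q_tax = 12/5
DWL = (1/2) * tax * (Q* - Q_tax)
DWL = (1/2) * 3 * 12/5 = 18/5

18/5


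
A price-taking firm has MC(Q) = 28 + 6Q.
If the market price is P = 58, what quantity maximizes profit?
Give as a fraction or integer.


In perfect competition, profit is maximized where P = MC.
58 = 28 + 6Q
30 = 6Q
Q* = 30/6 = 5

5
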